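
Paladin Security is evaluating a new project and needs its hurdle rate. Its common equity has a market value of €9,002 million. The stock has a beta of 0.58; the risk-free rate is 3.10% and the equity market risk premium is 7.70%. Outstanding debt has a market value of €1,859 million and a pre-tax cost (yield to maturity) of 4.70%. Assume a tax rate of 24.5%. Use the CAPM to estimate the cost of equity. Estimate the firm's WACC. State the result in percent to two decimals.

6.88%

Cost of equity via CAPM: Re = 3.1% + 0.58 × 7.7% = 7.5660%.
Total capital V = 9002 + 1859 = 10861.
Equity: weight = 9002/10861 = 0.8288; cost = 7.566%.
Debt: weight = 1859/10861 = 0.1712; after-tax cost = 4.7% × (1 − 24.5%) = 3.5485%.
WACC = 0.8288 × 7.5660% + 0.1712 × 3.5485% = 6.8784%.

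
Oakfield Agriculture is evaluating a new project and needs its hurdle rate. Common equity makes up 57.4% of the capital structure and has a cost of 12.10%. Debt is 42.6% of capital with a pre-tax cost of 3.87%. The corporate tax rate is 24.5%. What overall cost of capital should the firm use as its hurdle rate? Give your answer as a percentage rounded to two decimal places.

8.19%

After-tax cost of debt = 3.87% × (1 − 24.5%) = 2.9219%.
WACC = 0.574 × 12.1000% + 0.426 × 2.9219% = 8.1901%.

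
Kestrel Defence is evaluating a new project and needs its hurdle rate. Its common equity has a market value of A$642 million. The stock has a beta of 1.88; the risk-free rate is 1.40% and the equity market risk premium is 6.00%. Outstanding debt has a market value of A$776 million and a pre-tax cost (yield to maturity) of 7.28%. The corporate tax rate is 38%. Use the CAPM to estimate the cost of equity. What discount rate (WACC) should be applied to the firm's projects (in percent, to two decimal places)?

8.21%

Cost of equity via CAPM: Re = 1.4% + 1.88 × 6.0% = 12.6800%.
Total capital V = 642 + 776 = 1418.
Equity: weight = 642/1418 = 0.4528; cost = 12.68%.
Debt: weight = 776/1418 = 0.5472; after-tax cost = 7.28% × (1 − 38%) = 4.5136%.
WACC = 0.4528 × 12.6800% + 0.5472 × 4.5136% = 8.2109%.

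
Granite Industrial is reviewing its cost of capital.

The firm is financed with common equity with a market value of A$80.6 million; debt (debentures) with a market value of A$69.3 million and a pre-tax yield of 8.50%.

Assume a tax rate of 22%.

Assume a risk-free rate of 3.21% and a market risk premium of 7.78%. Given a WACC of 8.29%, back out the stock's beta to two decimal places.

Total capital V = 80.6 + 69.3 = 149.9.
Equity weight = 80.6/149.9 = 0.5377.
Debentures weight = 69.3/149.9 = 0.4623.
Debt contribution = 0.4623 × 8.5% × (1 − 22%) = 3.0651%.
Required equity contribution = 8.29% − 3.0651% = 5.2249%  ⇒  Re = 9.7173%.
CAPM: 9.7173% = 3.21% + β × 7.78%  ⇒  β = 0.8364.

0.84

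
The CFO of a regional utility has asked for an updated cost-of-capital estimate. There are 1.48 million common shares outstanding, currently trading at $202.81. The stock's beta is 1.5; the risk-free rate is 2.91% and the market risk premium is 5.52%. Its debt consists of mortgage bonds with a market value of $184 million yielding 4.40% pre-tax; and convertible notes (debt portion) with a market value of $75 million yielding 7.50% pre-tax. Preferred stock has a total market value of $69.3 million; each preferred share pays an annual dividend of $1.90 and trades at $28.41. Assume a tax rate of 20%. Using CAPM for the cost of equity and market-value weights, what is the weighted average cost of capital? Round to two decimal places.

Cost of equity via CAPM: Re = 2.91% + 1.5 × 5.52% = 11.1900%.
Cost of preferred: Rp = 1.9 / 28.41 = 6.6878%.
Market value of equity E = 202.81 × 1.48m = 300.1588m.
Total capital V = 300.1588 + 69.3 + 184 + 75 = 628.4588.
Equity: weight = 300.1588/628.4588 = 0.4776; cost = 11.19%.
Preferred: weight = 69.3/628.4588 = 0.1103; cost = 6.6878%.
Mortgage bonds: weight = 184/628.4588 = 0.2928; after-tax cost = 4.4% × (1 − 20%) = 3.5200%.
Convertible notes (debt portion): weight = 75/628.4588 = 0.1193; after-tax cost = 7.5% × (1 − 20%) = 6.0000%.
WACC = 0.4776 × 11.1900% + 0.1103 × 6.6878% + 0.2928 × 3.5200% + 0.1193 × 6.0000% = 7.8286%.

7.83%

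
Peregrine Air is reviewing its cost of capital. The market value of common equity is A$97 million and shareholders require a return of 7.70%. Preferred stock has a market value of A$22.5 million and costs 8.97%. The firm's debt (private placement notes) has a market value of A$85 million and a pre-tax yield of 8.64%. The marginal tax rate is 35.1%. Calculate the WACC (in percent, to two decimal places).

6.97%

Total capital V = 97 + 22.5 + 85 = 204.5.
Equity: weight = 97/204.5 = 0.4743; cost = 7.7%.
Preferred: weight = 22.5/204.5 = 0.1100; cost = 8.97%.
Private placement notes: weight = 85/204.5 = 0.4156; after-tax cost = 8.64% × (1 − 35.1%) = 5.6074%.
WACC = 0.4743 × 7.7000% + 0.1100 × 8.9700% + 0.4156 × 5.6074% = 6.9699%.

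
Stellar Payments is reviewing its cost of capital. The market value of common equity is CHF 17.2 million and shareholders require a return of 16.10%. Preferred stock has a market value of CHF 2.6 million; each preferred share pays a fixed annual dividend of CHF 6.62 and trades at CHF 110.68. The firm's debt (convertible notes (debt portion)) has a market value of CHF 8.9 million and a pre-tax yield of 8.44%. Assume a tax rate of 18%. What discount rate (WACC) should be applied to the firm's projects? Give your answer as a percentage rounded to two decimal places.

12.34%

Cost of preferred: Rp = 6.62 / 110.68 = 5.9812%.
Total capital V = 17.2 + 2.6 + 8.9 = 28.7.
Equity: weight = 17.2/28.7 = 0.5993; cost = 16.1%.
Preferred: weight = 2.6/28.7 = 0.0906; cost = 5.9812%.
Convertible notes (debt portion): weight = 8.9/28.7 = 0.3101; after-tax cost = 8.44% × (1 − 18%) = 6.9208%.
WACC = 0.5993 × 16.1000% + 0.0906 × 5.9812% + 0.3101 × 6.9208% = 12.3368%.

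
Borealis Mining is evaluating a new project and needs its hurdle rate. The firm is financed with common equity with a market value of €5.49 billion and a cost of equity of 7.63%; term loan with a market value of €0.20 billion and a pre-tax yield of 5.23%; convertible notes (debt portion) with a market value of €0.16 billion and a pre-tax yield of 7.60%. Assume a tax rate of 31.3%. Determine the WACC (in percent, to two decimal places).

Total capital V = 5.49 + 0.2 + 0.16 = 5.85.
Equity: weight = 5.49/5.85 = 0.9385; cost = 7.63%.
Term loan: weight = 0.2/5.85 = 0.0342; after-tax cost = 5.23% × (1 − 31.3%) = 3.5930%.
Convertible notes (debt portion): weight = 0.16/5.85 = 0.0274; after-tax cost = 7.6% × (1 − 31.3%) = 5.2212%.
WACC = 0.9385 × 7.6300% + 0.0342 × 3.5930% + 0.0274 × 5.2212% = 7.4261%.

7.43%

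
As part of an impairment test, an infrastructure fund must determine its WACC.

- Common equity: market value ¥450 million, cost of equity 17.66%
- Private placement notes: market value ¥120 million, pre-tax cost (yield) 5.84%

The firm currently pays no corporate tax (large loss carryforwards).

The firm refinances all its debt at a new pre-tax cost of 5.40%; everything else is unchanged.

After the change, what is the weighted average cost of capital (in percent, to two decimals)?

After the change:
Total capital V = 450 + 120 = 570.
Equity: weight = 450/570 = 0.7895; cost = 17.66%.
Private placement notes: weight = 120/570 = 0.2105; after-tax cost = 5.4% × (1 − 0%) = 5.4000%.
WACC = 0.7895 × 17.6600% + 0.2105 × 5.4000% = 15.0789%.

15.08%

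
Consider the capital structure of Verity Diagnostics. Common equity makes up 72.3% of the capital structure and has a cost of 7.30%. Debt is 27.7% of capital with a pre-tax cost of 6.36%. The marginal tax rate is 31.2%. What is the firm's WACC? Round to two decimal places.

After-tax cost of debt = 6.36% × (1 − 31.2%) = 4.3757%.
WACC = 0.723 × 7.3000% + 0.277 × 4.3757% = 6.4900%.

6.49%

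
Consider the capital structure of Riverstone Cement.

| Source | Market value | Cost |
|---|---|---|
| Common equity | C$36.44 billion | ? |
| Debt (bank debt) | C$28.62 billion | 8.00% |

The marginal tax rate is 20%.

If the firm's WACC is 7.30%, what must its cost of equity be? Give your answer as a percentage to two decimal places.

Total capital V = 36.44 + 28.62 = 65.06.
Equity weight = 36.44/65.06 = 0.5601.
Bank debt weight = 28.62/65.06 = 0.4399.
Debt contribution = 0.4399 × 8% × (1 − 20%) = 2.8154%.
Required equity contribution = 7.3% − 2.8154% = 4.4846%.
Re = 4.4846% / 0.5601 = 8.0069%.

8.01%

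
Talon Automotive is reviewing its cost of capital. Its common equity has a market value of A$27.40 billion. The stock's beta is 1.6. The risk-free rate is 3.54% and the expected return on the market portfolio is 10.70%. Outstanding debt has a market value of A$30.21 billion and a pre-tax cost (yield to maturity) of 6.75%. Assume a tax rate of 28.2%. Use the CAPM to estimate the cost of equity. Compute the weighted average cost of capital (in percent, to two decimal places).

Market risk premium = 10.7% − 3.54% = 7.16%.
Cost of equity via CAPM: Re = 3.54% + 1.6 × 7.16% = 14.9960%.
Total capital V = 27.4 + 30.21 = 57.61.
Equity: weight = 27.4/57.61 = 0.4756; cost = 14.996%.
Debt: weight = 30.21/57.61 = 0.5244; after-tax cost = 6.75% × (1 − 28.2%) = 4.8465%.
WACC = 0.4756 × 14.9960% + 0.5244 × 4.8465% = 9.6737%.

9.67%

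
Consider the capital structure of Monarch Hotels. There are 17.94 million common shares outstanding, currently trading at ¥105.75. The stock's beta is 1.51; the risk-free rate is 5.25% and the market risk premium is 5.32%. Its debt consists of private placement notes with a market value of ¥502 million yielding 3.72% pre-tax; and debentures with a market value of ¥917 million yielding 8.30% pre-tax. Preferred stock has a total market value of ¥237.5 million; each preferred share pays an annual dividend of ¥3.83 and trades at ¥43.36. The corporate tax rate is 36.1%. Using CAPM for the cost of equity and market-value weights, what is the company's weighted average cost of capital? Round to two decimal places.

Cost of equity via CAPM: Re = 5.25% + 1.51 × 5.32% = 13.2832%.
Cost of preferred: Rp = 3.83 / 43.36 = 8.8330%.
Market value of equity E = 105.75 × 17.94m = 1897.155m.
Total capital V = 1897.155 + 237.5 + 502 + 917 = 3553.655.
Equity: weight = 1897.155/3553.655 = 0.5339; cost = 13.2832%.
Preferred: weight = 237.5/3553.655 = 0.0668; cost = 8.833%.
Private placement notes: weight = 502/3553.655 = 0.1413; after-tax cost = 3.72% × (1 − 36.1%) = 2.3771%.
Debentures: weight = 917/3553.655 = 0.2580; after-tax cost = 8.3% × (1 − 36.1%) = 5.3037%.
WACC = 0.5339 × 13.2832% + 0.0668 × 8.8330% + 0.1413 × 2.3771% + 0.2580 × 5.3037% = 9.3861%.

9.39%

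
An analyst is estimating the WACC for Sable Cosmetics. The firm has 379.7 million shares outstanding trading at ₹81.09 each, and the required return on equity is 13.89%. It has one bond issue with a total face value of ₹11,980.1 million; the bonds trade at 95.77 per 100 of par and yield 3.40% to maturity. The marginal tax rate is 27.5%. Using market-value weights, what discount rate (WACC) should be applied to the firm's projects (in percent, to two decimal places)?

10.79%

Market value of equity E = 81.09 × 379.7m = 30789.873m. Market value of debt D = 11980.1m × 95.77/100 = 11473.34177m.
Total capital V = 30789.873 + 11473.34177 = 42263.21477.
Equity: weight = 30789.873/42263.21477 = 0.7285; cost = 13.89%.
Bonds outstanding: weight = 11473.34177/42263.21477 = 0.2715; after-tax cost = 3.4% × (1 − 27.5%) = 2.4650%.
WACC = 0.7285 × 13.8900% + 0.2715 × 2.4650% = 10.7884%.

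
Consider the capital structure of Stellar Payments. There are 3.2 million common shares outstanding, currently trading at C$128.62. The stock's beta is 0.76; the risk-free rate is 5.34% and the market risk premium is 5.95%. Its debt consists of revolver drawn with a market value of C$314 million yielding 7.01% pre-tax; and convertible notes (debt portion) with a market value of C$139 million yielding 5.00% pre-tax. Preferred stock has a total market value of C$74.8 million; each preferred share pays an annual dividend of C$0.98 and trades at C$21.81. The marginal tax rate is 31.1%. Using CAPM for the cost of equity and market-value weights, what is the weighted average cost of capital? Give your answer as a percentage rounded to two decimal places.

Cost of equity via CAPM: Re = 5.34% + 0.76 × 5.95% = 9.8620%.
Cost of preferred: Rp = 0.98 / 21.81 = 4.4934%.
Market value of equity E = 128.62 × 3.2m = 411.584m.
Total capital V = 411.584 + 74.8 + 314 + 139 = 939.384.
Equity: weight = 411.584/939.384 = 0.4381; cost = 9.862%.
Preferred: weight = 74.8/939.384 = 0.0796; cost = 4.4934%.
Revolver drawn: weight = 314/939.384 = 0.3343; after-tax cost = 7.01% × (1 − 31.1%) = 4.8299%.
Convertible notes (debt portion): weight = 139/939.384 = 0.1480; after-tax cost = 5% × (1 − 31.1%) = 3.4450%.
WACC = 0.4381 × 9.8620% + 0.0796 × 4.4934% + 0.3343 × 4.8299% + 0.1480 × 3.4450% = 6.8030%.

6.80%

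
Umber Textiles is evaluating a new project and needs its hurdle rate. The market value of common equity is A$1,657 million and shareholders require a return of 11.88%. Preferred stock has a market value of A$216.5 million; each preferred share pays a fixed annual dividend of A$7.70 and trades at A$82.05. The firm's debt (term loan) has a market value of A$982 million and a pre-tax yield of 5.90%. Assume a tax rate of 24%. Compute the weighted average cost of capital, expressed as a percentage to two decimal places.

Cost of preferred: Rp = 7.7 / 82.05 = 9.3845%.
Total capital V = 1657 + 216.5 + 982 = 2855.5.
Equity: weight = 1657/2855.5 = 0.5803; cost = 11.88%.
Preferred: weight = 216.5/2855.5 = 0.0758; cost = 9.3845%.
Term loan: weight = 982/2855.5 = 0.3439; after-tax cost = 5.9% × (1 − 24%) = 4.4840%.
WACC = 0.5803 × 11.8800% + 0.0758 × 9.3845% + 0.3439 × 4.4840% = 9.1473%.

9.15%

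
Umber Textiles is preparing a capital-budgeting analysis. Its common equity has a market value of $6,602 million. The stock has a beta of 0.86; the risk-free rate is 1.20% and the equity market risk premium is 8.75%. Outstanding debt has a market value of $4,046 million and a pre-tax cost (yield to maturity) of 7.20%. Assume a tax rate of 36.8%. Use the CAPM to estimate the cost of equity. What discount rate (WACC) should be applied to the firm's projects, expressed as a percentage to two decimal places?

7.14%

Cost of equity via CAPM: Re = 1.2% + 0.86 × 8.75% = 8.7250%.
Total capital V = 6602 + 4046 = 10648.
Equity: weight = 6602/10648 = 0.6200; cost = 8.725%.
Debt: weight = 4046/10648 = 0.3800; after-tax cost = 7.2% × (1 − 36.8%) = 4.5504%.
WACC = 0.6200 × 8.7250% + 0.3800 × 4.5504% = 7.1387%.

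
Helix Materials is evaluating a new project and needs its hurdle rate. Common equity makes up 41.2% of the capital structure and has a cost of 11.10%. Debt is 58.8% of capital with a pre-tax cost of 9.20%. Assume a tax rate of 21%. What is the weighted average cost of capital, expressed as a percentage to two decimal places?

After-tax cost of debt = 9.2% × (1 − 21%) = 7.2680%.
WACC = 0.412 × 11.1000% + 0.588 × 7.2680% = 8.8468%.

8.85%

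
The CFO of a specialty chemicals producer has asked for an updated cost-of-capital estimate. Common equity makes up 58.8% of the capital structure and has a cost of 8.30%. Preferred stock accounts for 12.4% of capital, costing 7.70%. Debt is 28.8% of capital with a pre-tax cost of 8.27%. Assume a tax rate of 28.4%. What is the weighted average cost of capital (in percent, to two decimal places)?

7.54%

After-tax cost of debt = 8.27% × (1 − 28.4%) = 5.9213%.
WACC = 0.588 × 8.3000% + 0.124 × 7.7000% + 0.288 × 5.9213% = 7.5405%.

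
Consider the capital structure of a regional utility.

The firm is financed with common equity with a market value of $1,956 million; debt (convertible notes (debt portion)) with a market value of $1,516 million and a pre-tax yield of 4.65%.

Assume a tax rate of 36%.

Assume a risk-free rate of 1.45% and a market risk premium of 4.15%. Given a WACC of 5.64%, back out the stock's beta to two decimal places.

Total capital V = 1956 + 1516 = 3472.
Equity weight = 1956/3472 = 0.5634.
Convertible notes (debt portion) weight = 1516/3472 = 0.4366.
Debt contribution = 0.4366 × 4.65% × (1 − 36%) = 1.2994%.
Required equity contribution = 5.64% − 1.2994% = 4.3406%  ⇒  Re = 7.7047%.
CAPM: 7.7047% = 1.45% + β × 4.15%  ⇒  β = 1.5072.

1.51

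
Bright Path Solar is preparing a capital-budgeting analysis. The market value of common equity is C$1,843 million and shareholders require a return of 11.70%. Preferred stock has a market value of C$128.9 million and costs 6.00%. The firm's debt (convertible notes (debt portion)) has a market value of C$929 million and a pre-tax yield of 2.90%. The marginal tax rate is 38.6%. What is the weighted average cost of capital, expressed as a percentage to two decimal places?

Total capital V = 1843 + 128.9 + 929 = 2900.9.
Equity: weight = 1843/2900.9 = 0.6353; cost = 11.7%.
Preferred: weight = 128.9/2900.9 = 0.0444; cost = 6%.
Convertible notes (debt portion): weight = 929/2900.9 = 0.3202; after-tax cost = 2.9% × (1 − 38.6%) = 1.7806%.
WACC = 0.6353 × 11.7000% + 0.0444 × 6.0000% + 0.3202 × 1.7806% = 8.2701%.

8.27%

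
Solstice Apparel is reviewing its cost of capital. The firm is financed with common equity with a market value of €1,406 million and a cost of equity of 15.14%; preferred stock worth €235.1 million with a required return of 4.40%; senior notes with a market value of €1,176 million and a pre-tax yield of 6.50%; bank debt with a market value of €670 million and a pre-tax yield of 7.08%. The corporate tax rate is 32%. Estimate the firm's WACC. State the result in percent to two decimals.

Total capital V = 1406 + 235.1 + 1176 + 670 = 3487.1.
Equity: weight = 1406/3487.1 = 0.4032; cost = 15.14%.
Preferred: weight = 235.1/3487.1 = 0.0674; cost = 4.4%.
Senior notes: weight = 1176/3487.1 = 0.3372; after-tax cost = 6.5% × (1 − 32%) = 4.4200%.
Bank debt: weight = 670/3487.1 = 0.1921; after-tax cost = 7.08% × (1 − 32%) = 4.8144%.
WACC = 0.4032 × 15.1400% + 0.0674 × 4.4000% + 0.3372 × 4.4200% + 0.1921 × 4.8144% = 8.8167%.

8.82%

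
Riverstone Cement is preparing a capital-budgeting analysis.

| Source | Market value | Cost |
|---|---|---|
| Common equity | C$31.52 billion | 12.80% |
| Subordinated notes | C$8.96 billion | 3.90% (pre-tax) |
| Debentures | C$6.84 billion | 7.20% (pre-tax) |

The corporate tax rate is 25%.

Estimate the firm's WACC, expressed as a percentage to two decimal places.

Total capital V = 31.52 + 8.96 + 6.84 = 47.32.
Equity: weight = 31.52/47.32 = 0.6661; cost = 12.8%.
Subordinated notes: weight = 8.96/47.32 = 0.1893; after-tax cost = 3.9% × (1 − 25%) = 2.9250%.
Debentures: weight = 6.84/47.32 = 0.1445; after-tax cost = 7.2% × (1 − 25%) = 5.4000%.
WACC = 0.6661 × 12.8000% + 0.1893 × 2.9250% + 0.1445 × 5.4000% = 9.8605%.

9.86%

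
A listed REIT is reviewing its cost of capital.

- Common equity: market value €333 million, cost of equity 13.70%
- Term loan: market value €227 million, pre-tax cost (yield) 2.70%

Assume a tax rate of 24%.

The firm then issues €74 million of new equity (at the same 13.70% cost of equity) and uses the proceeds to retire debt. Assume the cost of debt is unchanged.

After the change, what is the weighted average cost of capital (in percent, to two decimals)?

10.52%

After the change:
Total capital V = 407 + 153 = 560.
Equity: weight = 407/560 = 0.7268; cost = 13.7%.
Term loan: weight = 153/560 = 0.2732; after-tax cost = 2.7% × (1 − 24%) = 2.0520%.
WACC = 0.7268 × 13.7000% + 0.2732 × 2.0520% = 10.5176%.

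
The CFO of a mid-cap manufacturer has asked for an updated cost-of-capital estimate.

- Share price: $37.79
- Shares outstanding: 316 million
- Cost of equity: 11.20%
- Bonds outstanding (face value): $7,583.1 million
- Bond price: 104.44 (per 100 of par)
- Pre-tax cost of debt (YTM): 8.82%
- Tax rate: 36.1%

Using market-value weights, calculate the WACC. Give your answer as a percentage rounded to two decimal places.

Market value of equity E = 37.79 × 316m = 11941.64m. Market value of debt D = 7583.1m × 104.44/100 = 7919.78964m.
Total capital V = 11941.64 + 7919.78964 = 19861.42964.
Equity: weight = 11941.64/19861.42964 = 0.6012; cost = 11.2%.
Bonds outstanding: weight = 7919.78964/19861.42964 = 0.3988; after-tax cost = 8.82% × (1 − 36.1%) = 5.6360%.
WACC = 0.6012 × 11.2000% + 0.3988 × 5.6360% = 8.9813%.

8.98%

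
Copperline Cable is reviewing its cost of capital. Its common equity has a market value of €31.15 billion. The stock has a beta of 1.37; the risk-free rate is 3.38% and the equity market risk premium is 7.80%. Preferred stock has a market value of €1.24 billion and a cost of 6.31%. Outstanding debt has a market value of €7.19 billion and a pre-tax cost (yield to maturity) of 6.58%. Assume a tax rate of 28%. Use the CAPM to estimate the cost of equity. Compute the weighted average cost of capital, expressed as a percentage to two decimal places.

Cost of equity via CAPM: Re = 3.38% + 1.37 × 7.8% = 14.0660%.
Total capital V = 31.15 + 1.24 + 7.19 = 39.58.
Equity: weight = 31.15/39.58 = 0.7870; cost = 14.066%.
Preferred: weight = 1.24/39.58 = 0.0313; cost = 6.31%.
Debt: weight = 7.19/39.58 = 0.1817; after-tax cost = 6.58% × (1 − 28%) = 4.7376%.
WACC = 0.7870 × 14.0660% + 0.0313 × 6.3100% + 0.1817 × 4.7376% = 12.1284%.

12.13%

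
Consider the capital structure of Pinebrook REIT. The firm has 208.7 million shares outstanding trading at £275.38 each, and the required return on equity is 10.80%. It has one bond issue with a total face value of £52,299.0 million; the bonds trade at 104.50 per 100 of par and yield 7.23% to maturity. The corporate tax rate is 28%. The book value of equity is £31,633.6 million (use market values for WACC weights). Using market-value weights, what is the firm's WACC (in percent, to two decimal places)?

Market value of equity E = 275.38 × 208.7m = 57471.806m. Market value of debt D = 52299m × 104.5/100 = 54652.455m.
Total capital V = 57471.806 + 54652.455 = 112124.261.
Equity: weight = 57471.806/112124.261 = 0.5126; cost = 10.8%.
Bonds outstanding: weight = 54652.455/112124.261 = 0.4874; after-tax cost = 7.23% × (1 − 28%) = 5.2056%.
WACC = 0.5126 × 10.8000% + 0.4874 × 5.2056% = 8.0731%.

8.07%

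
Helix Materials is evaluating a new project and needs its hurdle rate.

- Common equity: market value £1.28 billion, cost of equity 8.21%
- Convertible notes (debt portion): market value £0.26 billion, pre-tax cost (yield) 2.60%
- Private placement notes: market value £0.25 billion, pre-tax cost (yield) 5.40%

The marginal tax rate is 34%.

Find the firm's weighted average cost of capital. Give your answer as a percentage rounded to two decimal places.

6.62%

Total capital V = 1.28 + 0.26 + 0.25 = 1.79.
Equity: weight = 1.28/1.79 = 0.7151; cost = 8.21%.
Convertible notes (debt portion): weight = 0.26/1.79 = 0.1453; after-tax cost = 2.6% × (1 − 34%) = 1.7160%.
Private placement notes: weight = 0.25/1.79 = 0.1397; after-tax cost = 5.4% × (1 − 34%) = 3.5640%.
WACC = 0.7151 × 8.2100% + 0.1453 × 1.7160% + 0.1397 × 3.5640% = 6.6179%.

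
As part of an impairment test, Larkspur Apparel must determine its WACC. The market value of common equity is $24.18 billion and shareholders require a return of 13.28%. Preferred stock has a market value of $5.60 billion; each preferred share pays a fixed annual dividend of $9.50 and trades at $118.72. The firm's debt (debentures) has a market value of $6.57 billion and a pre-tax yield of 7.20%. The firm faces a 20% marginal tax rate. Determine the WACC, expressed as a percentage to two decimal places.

Cost of preferred: Rp = 9.5 / 118.72 = 8.0020%.
Total capital V = 24.18 + 5.6 + 6.57 = 36.35.
Equity: weight = 24.18/36.35 = 0.6652; cost = 13.28%.
Preferred: weight = 5.6/36.35 = 0.1541; cost = 8.002%.
Debentures: weight = 6.57/36.35 = 0.1807; after-tax cost = 7.2% × (1 − 20%) = 5.7600%.
WACC = 0.6652 × 13.2800% + 0.1541 × 8.0020% + 0.1807 × 5.7600% = 11.1077%.

11.11%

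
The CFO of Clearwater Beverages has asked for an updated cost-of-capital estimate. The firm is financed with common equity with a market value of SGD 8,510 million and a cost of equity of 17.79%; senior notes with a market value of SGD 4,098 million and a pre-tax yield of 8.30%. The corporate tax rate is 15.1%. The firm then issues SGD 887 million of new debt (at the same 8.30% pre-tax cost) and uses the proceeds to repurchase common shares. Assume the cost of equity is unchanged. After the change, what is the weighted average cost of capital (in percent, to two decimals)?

After the change:
Total capital V = 7623 + 4985 = 12608.
Equity: weight = 7623/12608 = 0.6046; cost = 17.79%.
Senior notes: weight = 4985/12608 = 0.3954; after-tax cost = 8.3% × (1 − 15.1%) = 7.0467%.
WACC = 0.6046 × 17.7900% + 0.3954 × 7.0467% = 13.5423%.

13.54%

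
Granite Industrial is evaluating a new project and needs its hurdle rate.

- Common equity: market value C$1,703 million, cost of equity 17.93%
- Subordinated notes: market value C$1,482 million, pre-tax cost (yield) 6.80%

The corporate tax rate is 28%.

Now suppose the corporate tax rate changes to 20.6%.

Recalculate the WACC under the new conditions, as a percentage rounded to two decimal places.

12.10%

After the change:
Total capital V = 1703 + 1482 = 3185.
Equity: weight = 1703/3185 = 0.5347; cost = 17.93%.
Subordinated notes: weight = 1482/3185 = 0.4653; after-tax cost = 6.8% × (1 − 20.6%) = 5.3992%.
WACC = 0.5347 × 17.9300% + 0.4653 × 5.3992% = 12.0993%.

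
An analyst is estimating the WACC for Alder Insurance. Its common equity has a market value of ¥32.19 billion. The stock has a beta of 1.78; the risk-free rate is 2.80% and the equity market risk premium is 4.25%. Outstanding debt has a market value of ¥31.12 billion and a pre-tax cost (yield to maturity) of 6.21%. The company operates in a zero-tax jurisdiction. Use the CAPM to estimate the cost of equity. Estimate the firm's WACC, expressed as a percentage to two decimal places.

8.32%

Cost of equity via CAPM: Re = 2.8% + 1.78 × 4.25% = 10.3650%.
Total capital V = 32.19 + 31.12 = 63.31.
Equity: weight = 32.19/63.31 = 0.5085; cost = 10.365%.
Debt: weight = 31.12/63.31 = 0.4915; after-tax cost = 6.21% × (1 − 0%) = 6.2100%.
WACC = 0.5085 × 10.3650% + 0.4915 × 6.2100% = 8.3226%.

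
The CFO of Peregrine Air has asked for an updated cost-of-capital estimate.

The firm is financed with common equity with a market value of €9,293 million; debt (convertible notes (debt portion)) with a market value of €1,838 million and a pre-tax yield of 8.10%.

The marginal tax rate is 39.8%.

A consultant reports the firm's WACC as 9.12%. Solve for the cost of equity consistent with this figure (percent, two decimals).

Total capital V = 9293 + 1838 = 11131.
Equity weight = 9293/11131 = 0.8349.
Convertible notes (debt portion) weight = 1838/11131 = 0.1651.
Debt contribution = 0.1651 × 8.1% × (1 − 39.8%) = 0.8052%.
Required equity contribution = 9.12% − 0.8052% = 8.3148%.
Re = 8.3148% / 0.8349 = 9.9594%.

9.96%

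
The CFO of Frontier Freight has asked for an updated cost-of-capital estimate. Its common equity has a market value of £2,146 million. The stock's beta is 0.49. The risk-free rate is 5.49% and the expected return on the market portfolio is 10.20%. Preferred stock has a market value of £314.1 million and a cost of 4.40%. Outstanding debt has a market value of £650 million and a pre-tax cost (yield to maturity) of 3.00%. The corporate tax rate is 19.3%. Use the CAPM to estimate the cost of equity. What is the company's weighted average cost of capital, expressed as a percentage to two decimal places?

Market risk premium = 10.2% − 5.49% = 4.71%.
Cost of equity via CAPM: Re = 5.49% + 0.49 × 4.71% = 7.7979%.
Total capital V = 2146 + 314.1 + 650 = 3110.1.
Equity: weight = 2146/3110.1 = 0.6900; cost = 7.7979%.
Preferred: weight = 314.1/3110.1 = 0.1010; cost = 4.4%.
Debt: weight = 650/3110.1 = 0.2090; after-tax cost = 3% × (1 − 19.3%) = 2.4210%.
WACC = 0.6900 × 7.7979% + 0.1010 × 4.4000% + 0.2090 × 2.4210% = 6.3310%.

6.33%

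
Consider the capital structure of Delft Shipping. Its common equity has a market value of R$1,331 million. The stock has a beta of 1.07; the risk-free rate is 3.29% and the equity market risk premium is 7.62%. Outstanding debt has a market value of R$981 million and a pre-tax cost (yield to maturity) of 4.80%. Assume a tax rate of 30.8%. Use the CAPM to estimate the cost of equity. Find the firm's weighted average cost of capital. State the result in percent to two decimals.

8.00%

Cost of equity via CAPM: Re = 3.29% + 1.07 × 7.62% = 11.4434%.
Total capital V = 1331 + 981 = 2312.
Equity: weight = 1331/2312 = 0.5757; cost = 11.4434%.
Debt: weight = 981/2312 = 0.4243; after-tax cost = 4.8% × (1 − 30.8%) = 3.3216%.
WACC = 0.5757 × 11.4434% + 0.4243 × 3.3216% = 7.9973%.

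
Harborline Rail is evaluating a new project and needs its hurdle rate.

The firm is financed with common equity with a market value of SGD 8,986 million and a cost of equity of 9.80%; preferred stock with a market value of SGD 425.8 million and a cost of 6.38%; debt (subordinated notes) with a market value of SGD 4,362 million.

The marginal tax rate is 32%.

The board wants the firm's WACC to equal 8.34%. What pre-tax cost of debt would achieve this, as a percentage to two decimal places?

Total capital V = 8986 + 425.8 + 4362 = 13773.8.
Equity weight = 8986/13773.8 = 0.6524.
Preferred weight = 425.8/13773.8 = 0.0309.
Subordinated notes weight = 4362/13773.8 = 0.3167.
Equity contribution = 0.6524 × 9.8% = 6.3935%.
Preferred contribution = 0.0309 × 6.38% = 0.1972%.
Remaining for debt = 8.34% − 6.5907% = 1.7493%.
Rd × (1 − 32%) × 0.3167 = 1.7493%  ⇒  Rd = 8.1230%.

8.12%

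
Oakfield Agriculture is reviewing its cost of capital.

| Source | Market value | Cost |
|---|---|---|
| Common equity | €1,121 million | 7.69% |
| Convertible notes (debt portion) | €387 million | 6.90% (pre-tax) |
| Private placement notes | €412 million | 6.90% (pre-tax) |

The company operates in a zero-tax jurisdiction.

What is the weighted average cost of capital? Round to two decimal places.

7.36%

Total capital V = 1121 + 387 + 412 = 1920.
Equity: weight = 1121/1920 = 0.5839; cost = 7.69%.
Convertible notes (debt portion): weight = 387/1920 = 0.2016; after-tax cost = 6.9% × (1 − 0%) = 6.9000%.
Private placement notes: weight = 412/1920 = 0.2146; after-tax cost = 6.9% × (1 − 0%) = 6.9000%.
WACC = 0.5839 × 7.6900% + 0.2016 × 6.9000% + 0.2146 × 6.9000% = 7.3612%.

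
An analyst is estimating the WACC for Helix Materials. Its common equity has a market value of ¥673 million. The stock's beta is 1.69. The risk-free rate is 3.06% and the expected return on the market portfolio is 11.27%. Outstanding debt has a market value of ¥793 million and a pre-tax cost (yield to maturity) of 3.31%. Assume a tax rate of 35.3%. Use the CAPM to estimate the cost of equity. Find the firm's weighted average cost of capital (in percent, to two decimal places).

Market risk premium = 11.27% − 3.06% = 8.21%.
Cost of equity via CAPM: Re = 3.06% + 1.69 × 8.21% = 16.9349%.
Total capital V = 673 + 793 = 1466.
Equity: weight = 673/1466 = 0.4591; cost = 16.9349%.
Debt: weight = 793/1466 = 0.5409; after-tax cost = 3.31% × (1 − 35.3%) = 2.1416%.
WACC = 0.4591 × 16.9349% + 0.5409 × 2.1416% = 8.9328%.

8.93%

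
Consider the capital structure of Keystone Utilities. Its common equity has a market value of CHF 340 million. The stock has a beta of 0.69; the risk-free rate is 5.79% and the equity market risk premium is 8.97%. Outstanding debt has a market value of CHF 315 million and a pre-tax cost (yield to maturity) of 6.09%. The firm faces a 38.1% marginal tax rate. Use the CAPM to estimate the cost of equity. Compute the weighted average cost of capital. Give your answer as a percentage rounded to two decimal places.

8.03%

Cost of equity via CAPM: Re = 5.79% + 0.69 × 8.97% = 11.9793%.
Total capital V = 340 + 315 = 655.
Equity: weight = 340/655 = 0.5191; cost = 11.9793%.
Debt: weight = 315/655 = 0.4809; after-tax cost = 6.09% × (1 − 38.1%) = 3.7697%.
WACC = 0.5191 × 11.9793% + 0.4809 × 3.7697% = 8.0312%.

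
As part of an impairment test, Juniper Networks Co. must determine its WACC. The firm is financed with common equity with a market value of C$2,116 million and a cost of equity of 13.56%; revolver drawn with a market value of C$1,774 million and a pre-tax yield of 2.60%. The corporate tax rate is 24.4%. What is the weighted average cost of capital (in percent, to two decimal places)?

8.27%

Total capital V = 2116 + 1774 = 3890.
Equity: weight = 2116/3890 = 0.5440; cost = 13.56%.
Revolver drawn: weight = 1774/3890 = 0.4560; after-tax cost = 2.6% × (1 − 24.4%) = 1.9656%.
WACC = 0.5440 × 13.5600% + 0.4560 × 1.9656% = 8.2725%.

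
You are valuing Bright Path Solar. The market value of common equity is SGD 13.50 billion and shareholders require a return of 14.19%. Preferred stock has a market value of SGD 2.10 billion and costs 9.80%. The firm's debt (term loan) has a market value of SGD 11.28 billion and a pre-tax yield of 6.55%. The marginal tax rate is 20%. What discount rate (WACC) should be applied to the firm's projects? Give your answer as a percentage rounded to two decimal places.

10.09%

Total capital V = 13.5 + 2.1 + 11.28 = 26.88.
Equity: weight = 13.5/26.88 = 0.5022; cost = 14.19%.
Preferred: weight = 2.1/26.88 = 0.0781; cost = 9.8%.
Term loan: weight = 11.28/26.88 = 0.4196; after-tax cost = 6.55% × (1 − 20%) = 5.2400%.
WACC = 0.5022 × 14.1900% + 0.0781 × 9.8000% + 0.4196 × 5.2400% = 10.0912%.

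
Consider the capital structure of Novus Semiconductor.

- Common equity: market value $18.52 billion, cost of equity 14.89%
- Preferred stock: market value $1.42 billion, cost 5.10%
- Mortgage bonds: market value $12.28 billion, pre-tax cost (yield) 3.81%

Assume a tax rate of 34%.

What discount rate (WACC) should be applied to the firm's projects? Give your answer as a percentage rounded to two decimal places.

9.74%

Total capital V = 18.52 + 1.42 + 12.28 = 32.22.
Equity: weight = 18.52/32.22 = 0.5748; cost = 14.89%.
Preferred: weight = 1.42/32.22 = 0.0441; cost = 5.1%.
Mortgage bonds: weight = 12.28/32.22 = 0.3811; after-tax cost = 3.81% × (1 − 34%) = 2.5146%.
WACC = 0.5748 × 14.8900% + 0.0441 × 5.1000% + 0.3811 × 2.5146% = 9.7419%.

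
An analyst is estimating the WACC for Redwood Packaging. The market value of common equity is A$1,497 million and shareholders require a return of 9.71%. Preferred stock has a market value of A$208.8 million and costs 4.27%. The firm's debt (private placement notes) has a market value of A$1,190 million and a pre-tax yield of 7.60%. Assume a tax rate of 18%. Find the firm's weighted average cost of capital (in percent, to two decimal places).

7.89%

Total capital V = 1497 + 208.8 + 1190 = 2895.8.
Equity: weight = 1497/2895.8 = 0.5170; cost = 9.71%.
Preferred: weight = 208.8/2895.8 = 0.0721; cost = 4.27%.
Private placement notes: weight = 1190/2895.8 = 0.4109; after-tax cost = 7.6% × (1 − 18%) = 6.2320%.
WACC = 0.5170 × 9.7100% + 0.0721 × 4.2700% + 0.4109 × 6.2320% = 7.8885%.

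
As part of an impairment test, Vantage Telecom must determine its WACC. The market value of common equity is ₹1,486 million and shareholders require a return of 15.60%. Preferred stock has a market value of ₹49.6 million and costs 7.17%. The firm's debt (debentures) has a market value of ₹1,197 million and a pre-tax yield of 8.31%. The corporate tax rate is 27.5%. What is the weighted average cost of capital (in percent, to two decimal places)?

Total capital V = 1486 + 49.6 + 1197 = 2732.6.
Equity: weight = 1486/2732.6 = 0.5438; cost = 15.6%.
Preferred: weight = 49.6/2732.6 = 0.0182; cost = 7.17%.
Debentures: weight = 1197/2732.6 = 0.4380; after-tax cost = 8.31% × (1 − 27.5%) = 6.0248%.
WACC = 0.5438 × 15.6000% + 0.0182 × 7.1700% + 0.4380 × 6.0248% = 11.2526%.

11.25%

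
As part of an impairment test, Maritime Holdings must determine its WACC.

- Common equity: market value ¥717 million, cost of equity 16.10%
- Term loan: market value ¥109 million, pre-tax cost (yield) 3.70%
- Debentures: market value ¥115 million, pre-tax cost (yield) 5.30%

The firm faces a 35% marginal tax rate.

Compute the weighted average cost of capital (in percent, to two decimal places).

12.97%

Total capital V = 717 + 109 + 115 = 941.
Equity: weight = 717/941 = 0.7620; cost = 16.1%.
Term loan: weight = 109/941 = 0.1158; after-tax cost = 3.7% × (1 − 35%) = 2.4050%.
Debentures: weight = 115/941 = 0.1222; after-tax cost = 5.3% × (1 − 35%) = 3.4450%.
WACC = 0.7620 × 16.1000% + 0.1158 × 2.4050% + 0.1222 × 3.4450% = 12.9671%.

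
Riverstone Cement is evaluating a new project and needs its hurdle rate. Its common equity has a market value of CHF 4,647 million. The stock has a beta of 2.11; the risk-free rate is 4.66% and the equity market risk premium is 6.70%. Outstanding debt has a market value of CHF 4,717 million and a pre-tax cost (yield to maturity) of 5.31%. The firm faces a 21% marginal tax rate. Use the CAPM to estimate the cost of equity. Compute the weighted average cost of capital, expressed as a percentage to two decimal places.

11.44%

Cost of equity via CAPM: Re = 4.66% + 2.11 × 6.7% = 18.7970%.
Total capital V = 4647 + 4717 = 9364.
Equity: weight = 4647/9364 = 0.4963; cost = 18.797%.
Debt: weight = 4717/9364 = 0.5037; after-tax cost = 5.31% × (1 − 21%) = 4.1949%.
WACC = 0.4963 × 18.7970% + 0.5037 × 4.1949% = 11.4414%.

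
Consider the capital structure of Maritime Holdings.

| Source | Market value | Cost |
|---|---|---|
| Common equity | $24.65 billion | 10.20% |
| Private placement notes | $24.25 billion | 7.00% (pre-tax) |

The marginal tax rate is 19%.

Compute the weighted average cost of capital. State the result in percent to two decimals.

7.95%

Total capital V = 24.65 + 24.25 = 48.9.
Equity: weight = 24.65/48.9 = 0.5041; cost = 10.2%.
Private placement notes: weight = 24.25/48.9 = 0.4959; after-tax cost = 7% × (1 − 19%) = 5.6700%.
WACC = 0.5041 × 10.2000% + 0.4959 × 5.6700% = 7.9535%.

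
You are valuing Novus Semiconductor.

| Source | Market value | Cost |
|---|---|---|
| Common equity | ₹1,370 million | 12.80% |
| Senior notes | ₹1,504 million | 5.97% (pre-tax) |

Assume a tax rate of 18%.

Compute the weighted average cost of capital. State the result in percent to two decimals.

8.66%

Total capital V = 1370 + 1504 = 2874.
Equity: weight = 1370/2874 = 0.4767; cost = 12.8%.
Senior notes: weight = 1504/2874 = 0.5233; after-tax cost = 5.97% × (1 − 18%) = 4.8954%.
WACC = 0.4767 × 12.8000% + 0.5233 × 4.8954% = 8.6634%.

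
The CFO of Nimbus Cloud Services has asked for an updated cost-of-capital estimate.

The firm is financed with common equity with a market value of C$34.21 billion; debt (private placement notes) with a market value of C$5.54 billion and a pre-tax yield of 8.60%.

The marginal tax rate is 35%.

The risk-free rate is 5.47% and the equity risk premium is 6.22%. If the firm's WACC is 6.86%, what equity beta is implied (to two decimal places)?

Total capital V = 34.21 + 5.54 = 39.75.
Equity weight = 34.21/39.75 = 0.8606.
Private placement notes weight = 5.54/39.75 = 0.1394.
Debt contribution = 0.1394 × 8.6% × (1 − 35%) = 0.7791%.
Required equity contribution = 6.86% − 0.7791% = 6.0809%  ⇒  Re = 7.0657%.
CAPM: 7.0657% = 5.47% + β × 6.22%  ⇒  β = 0.2565.

0.26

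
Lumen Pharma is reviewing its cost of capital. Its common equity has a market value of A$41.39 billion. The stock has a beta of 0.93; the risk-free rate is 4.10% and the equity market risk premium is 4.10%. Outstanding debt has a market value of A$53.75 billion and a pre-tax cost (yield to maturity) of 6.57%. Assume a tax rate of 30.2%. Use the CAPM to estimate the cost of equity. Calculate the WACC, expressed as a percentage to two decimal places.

6.03%

Cost of equity via CAPM: Re = 4.1% + 0.93 × 4.1% = 7.9130%.
Total capital V = 41.39 + 53.75 = 95.14.
Equity: weight = 41.39/95.14 = 0.4350; cost = 7.913%.
Debt: weight = 53.75/95.14 = 0.5650; after-tax cost = 6.57% × (1 − 30.2%) = 4.5859%.
WACC = 0.4350 × 7.9130% + 0.5650 × 4.5859% = 6.0333%.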